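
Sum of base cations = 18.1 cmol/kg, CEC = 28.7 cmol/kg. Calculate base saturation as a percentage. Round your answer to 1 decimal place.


Step 1: BS = 100 * (sum of bases) / CEC
Step 2: BS = 100 * 18.1 / 28.7
Step 3: BS = 63.1%

63.1


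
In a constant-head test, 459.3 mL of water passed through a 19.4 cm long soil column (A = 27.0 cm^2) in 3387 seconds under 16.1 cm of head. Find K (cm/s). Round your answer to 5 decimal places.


Step 1: K = Q * L / (A * t * h)
Step 2: Numerator = 459.3 * 19.4 = 8910.42
Step 3: Denominator = 27.0 * 3387 * 16.1 = 1472328.9
Step 4: K = 8910.42 / 1472328.9 = 0.00605 cm/s

0.00605


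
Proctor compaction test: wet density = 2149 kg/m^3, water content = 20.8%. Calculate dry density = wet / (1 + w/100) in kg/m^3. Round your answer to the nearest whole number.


Step 1: Dry density = wet density / (1 + w/100)
Step 2: Dry density = 2149 / (1 + 20.8/100)
Step 3: Dry density = 2149 / 1.208
Step 4: Dry density = 1779 kg/m^3

1779


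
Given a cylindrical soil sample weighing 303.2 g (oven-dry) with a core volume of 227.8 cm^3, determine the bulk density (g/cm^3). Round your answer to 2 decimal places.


Step 1: Identify the formula: BD = dry mass / volume
Step 2: Substitute values: BD = 303.2 / 227.8
Step 3: BD = 1.33 g/cm^3

1.33


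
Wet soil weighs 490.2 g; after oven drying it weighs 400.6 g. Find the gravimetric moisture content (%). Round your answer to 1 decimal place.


Step 1: Water mass = wet - dry = 490.2 - 400.6 = 89.6 g
Step 2: w = 100 * water mass / dry mass
Step 3: w = 100 * 89.6 / 400.6 = 22.4%

22.4


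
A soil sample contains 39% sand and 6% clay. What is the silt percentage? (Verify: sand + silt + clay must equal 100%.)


Step 1: sand + silt + clay = 100%
Step 2: silt = 100 - sand - clay
Step 3: silt = 100 - 39 - 6
Step 4: silt = 55%

55


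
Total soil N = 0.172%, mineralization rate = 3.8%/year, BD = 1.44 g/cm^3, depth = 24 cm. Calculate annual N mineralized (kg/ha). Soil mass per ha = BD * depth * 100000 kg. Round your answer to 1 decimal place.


Step 1: Soil mass per ha = BD * depth * 100000 = 1.44 * 24 * 100000 = 3456000 kg
Step 2: Total N pool = soil mass * N%/100 = 3456000 * 0.172/100 = 5944.32 kg/ha
Step 3: N mineralized = N pool * rate%/100 = 5944.32 * 3.8/100 = 225.9 kg/ha/yr

225.9


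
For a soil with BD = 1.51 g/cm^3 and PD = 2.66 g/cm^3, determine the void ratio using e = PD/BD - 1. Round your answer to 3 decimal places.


Step 1: e = PD / BD - 1
Step 2: e = 2.66 / 1.51 - 1
Step 3: e = 1.76159 - 1
Step 4: e = 0.762

0.762


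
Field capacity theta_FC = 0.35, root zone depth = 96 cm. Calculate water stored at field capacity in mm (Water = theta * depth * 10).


Step 1: Water (mm) = theta_FC * depth (cm) * 10
Step 2: Water = 0.35 * 96 * 10
Step 3: Water = 336.0 mm

336.0


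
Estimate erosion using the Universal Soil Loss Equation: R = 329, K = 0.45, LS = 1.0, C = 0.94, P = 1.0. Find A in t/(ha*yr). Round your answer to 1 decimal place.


Step 1: A = R * K * LS * C * P
Step 2: R * K = 329 * 0.45 = 148.05
Step 3: (R*K) * LS = 148.05 * 1.0 = 148.05
Step 4: * C * P = 148.05 * 0.94 * 1.0 = 139.2
Step 5: A = 139.2 t/(ha*yr)

139.2


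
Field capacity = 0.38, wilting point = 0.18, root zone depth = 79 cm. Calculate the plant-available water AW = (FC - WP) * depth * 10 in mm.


Step 1: Available water = (FC - WP) * depth * 10
Step 2: AW = (0.38 - 0.18) * 79 * 10
Step 3: AW = 0.2 * 79 * 10
Step 4: AW = 158.0 mm

158.0


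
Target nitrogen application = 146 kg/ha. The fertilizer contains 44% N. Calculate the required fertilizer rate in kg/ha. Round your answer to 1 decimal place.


Step 1: Fertilizer rate = target N / (N content / 100)
Step 2: Rate = 146 / (44 / 100)
Step 3: Rate = 146 / 0.44
Step 4: Rate = 331.8 kg/ha

331.8


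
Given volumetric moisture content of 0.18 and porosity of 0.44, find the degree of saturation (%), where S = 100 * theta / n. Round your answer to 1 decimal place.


Step 1: S = 100 * theta_v / n
Step 2: S = 100 * 0.18 / 0.44
Step 3: S = 40.9%

40.9


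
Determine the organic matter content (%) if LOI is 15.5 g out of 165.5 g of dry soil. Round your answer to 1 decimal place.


Step 1: OM% = 100 * LOI / sample mass
Step 2: OM = 100 * 15.5 / 165.5
Step 3: OM = 9.4%

9.4


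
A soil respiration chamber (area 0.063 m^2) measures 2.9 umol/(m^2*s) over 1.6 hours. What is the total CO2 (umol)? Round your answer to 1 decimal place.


Step 1: Convert time to seconds: 1.6 hr * 3600 = 5760.0 s
Step 2: Total = flux * area * time_s
Step 3: Total = 2.9 * 0.063 * 5760.0
Step 4: Total = 1052.4 umol

1052.4


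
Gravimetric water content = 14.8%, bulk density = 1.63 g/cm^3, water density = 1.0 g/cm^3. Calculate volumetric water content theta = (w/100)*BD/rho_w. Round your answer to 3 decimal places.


Step 1: theta = (w / 100) * BD / rho_w
Step 2: theta = (14.8 / 100) * 1.63 / 1.0
Step 3: theta = 0.148 * 1.63
Step 4: theta = 0.241

0.241


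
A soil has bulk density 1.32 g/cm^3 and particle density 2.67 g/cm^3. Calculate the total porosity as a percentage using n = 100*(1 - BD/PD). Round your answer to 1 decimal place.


Step 1: Formula: n = 100 * (1 - BD / PD)
Step 2: n = 100 * (1 - 1.32 / 2.67)
Step 3: n = 100 * (1 - 0.49438)
Step 4: n = 50.6%

50.6


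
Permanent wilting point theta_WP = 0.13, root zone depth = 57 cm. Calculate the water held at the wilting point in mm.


Step 1: Water (mm) = theta_WP * depth * 10
Step 2: Water = 0.13 * 57 * 10
Step 3: Water = 74.1 mm

74.1


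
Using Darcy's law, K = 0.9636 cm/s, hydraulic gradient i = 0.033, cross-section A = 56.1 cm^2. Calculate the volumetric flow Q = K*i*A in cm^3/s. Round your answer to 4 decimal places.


Step 1: Apply Darcy's law: Q = K * i * A
Step 2: Q = 0.9636 * 0.033 * 56.1
Step 3: Q = 1.7839 cm^3/s

1.7839


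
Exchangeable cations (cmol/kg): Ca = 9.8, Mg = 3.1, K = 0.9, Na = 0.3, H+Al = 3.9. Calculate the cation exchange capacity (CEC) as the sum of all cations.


Step 1: CEC = Ca + Mg + K + Na + (H+Al)
Step 2: CEC = 9.8 + 3.1 + 0.9 + 0.3 + 3.9
Step 3: CEC = 18.0 cmol/kg

18.0


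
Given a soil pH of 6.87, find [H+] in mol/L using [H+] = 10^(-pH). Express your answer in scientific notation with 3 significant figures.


Step 1: [H+] = 10^(-pH)
Step 2: [H+] = 10^(-6.87)
Step 3: [H+] = 1.35e-07 mol/L

1.35e-07


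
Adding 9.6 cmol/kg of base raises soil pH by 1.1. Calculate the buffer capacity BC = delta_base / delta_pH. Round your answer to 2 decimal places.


Step 1: BC = change in base / change in pH
Step 2: BC = 9.6 / 1.1
Step 3: BC = 8.73 cmol/(kg*pH unit)

8.73


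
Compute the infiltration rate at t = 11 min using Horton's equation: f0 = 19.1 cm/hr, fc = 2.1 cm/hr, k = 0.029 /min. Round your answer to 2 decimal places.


Step 1: f = fc + (f0 - fc) * exp(-k * t)
Step 2: exp(-0.029 * 11) = 0.726876
Step 3: f = 2.1 + (19.1 - 2.1) * 0.726876
Step 4: f = 2.1 + 17.0 * 0.726876
Step 5: f = 14.46 cm/hr

14.46


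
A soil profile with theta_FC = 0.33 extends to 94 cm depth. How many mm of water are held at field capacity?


Step 1: Water (mm) = theta_FC * depth (cm) * 10
Step 2: Water = 0.33 * 94 * 10
Step 3: Water = 310.2 mm

310.2


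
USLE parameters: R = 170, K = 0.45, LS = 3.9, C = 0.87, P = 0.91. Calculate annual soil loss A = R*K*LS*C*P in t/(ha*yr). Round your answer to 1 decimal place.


Step 1: A = R * K * LS * C * P
Step 2: R * K = 170 * 0.45 = 76.5
Step 3: (R*K) * LS = 76.5 * 3.9 = 298.35
Step 4: * C * P = 298.35 * 0.87 * 0.91 = 236.2
Step 5: A = 236.2 t/(ha*yr)

236.2


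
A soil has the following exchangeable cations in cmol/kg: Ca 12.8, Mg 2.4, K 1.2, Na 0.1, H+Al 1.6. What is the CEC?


Step 1: CEC = Ca + Mg + K + Na + (H+Al)
Step 2: CEC = 12.8 + 2.4 + 1.2 + 0.1 + 1.6
Step 3: CEC = 18.1 cmol/kg

18.1


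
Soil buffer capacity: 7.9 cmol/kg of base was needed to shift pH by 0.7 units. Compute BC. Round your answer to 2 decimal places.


Step 1: BC = change in base / change in pH
Step 2: BC = 7.9 / 0.7
Step 3: BC = 11.29 cmol/(kg*pH unit)

11.29


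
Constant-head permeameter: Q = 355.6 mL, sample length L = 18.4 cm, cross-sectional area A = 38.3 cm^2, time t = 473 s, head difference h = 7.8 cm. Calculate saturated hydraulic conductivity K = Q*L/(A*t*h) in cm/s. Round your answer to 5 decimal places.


Step 1: K = Q * L / (A * t * h)
Step 2: Numerator = 355.6 * 18.4 = 6543.04
Step 3: Denominator = 38.3 * 473 * 7.8 = 141304.02
Step 4: K = 6543.04 / 141304.02 = 0.0463 cm/s

0.0463


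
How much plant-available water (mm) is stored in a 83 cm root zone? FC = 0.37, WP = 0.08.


Step 1: Available water = (FC - WP) * depth * 10
Step 2: AW = (0.37 - 0.08) * 83 * 10
Step 3: AW = 0.29 * 83 * 10
Step 4: AW = 240.7 mm

240.7


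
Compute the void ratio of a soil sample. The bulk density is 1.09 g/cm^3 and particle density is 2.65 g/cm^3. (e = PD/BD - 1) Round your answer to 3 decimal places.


Step 1: e = PD / BD - 1
Step 2: e = 2.65 / 1.09 - 1
Step 3: e = 2.43119 - 1
Step 4: e = 1.431

1.431


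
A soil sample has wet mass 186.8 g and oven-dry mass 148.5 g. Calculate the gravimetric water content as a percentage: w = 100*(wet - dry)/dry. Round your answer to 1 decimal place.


Step 1: Water mass = wet - dry = 186.8 - 148.5 = 38.3 g
Step 2: w = 100 * water mass / dry mass
Step 3: w = 100 * 38.3 / 148.5 = 25.8%

25.8


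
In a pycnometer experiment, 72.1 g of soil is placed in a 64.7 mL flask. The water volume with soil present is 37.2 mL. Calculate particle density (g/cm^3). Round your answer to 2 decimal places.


Step 1: Volume of solids = flask volume - water volume with soil
Step 2: V_solids = 64.7 - 37.2 = 27.5 mL
Step 3: Particle density = mass / V_solids = 72.1 / 27.5 = 2.62 g/cm^3

2.62


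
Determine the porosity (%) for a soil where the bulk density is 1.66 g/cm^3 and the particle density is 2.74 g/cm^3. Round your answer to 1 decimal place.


Step 1: Formula: n = 100 * (1 - BD / PD)
Step 2: n = 100 * (1 - 1.66 / 2.74)
Step 3: n = 100 * (1 - 0.60584)
Step 4: n = 39.4%

39.4


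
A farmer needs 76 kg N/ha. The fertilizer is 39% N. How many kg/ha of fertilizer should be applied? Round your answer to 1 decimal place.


Step 1: Fertilizer rate = target N / (N content / 100)
Step 2: Rate = 76 / (39 / 100)
Step 3: Rate = 76 / 0.39
Step 4: Rate = 194.9 kg/ha

194.9


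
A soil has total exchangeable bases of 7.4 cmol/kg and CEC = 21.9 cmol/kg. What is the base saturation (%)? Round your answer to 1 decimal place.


Step 1: BS = 100 * (sum of bases) / CEC
Step 2: BS = 100 * 7.4 / 21.9
Step 3: BS = 33.8%

33.8


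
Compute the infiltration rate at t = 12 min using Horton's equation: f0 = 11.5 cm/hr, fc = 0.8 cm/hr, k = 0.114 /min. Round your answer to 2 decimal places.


Step 1: f = fc + (f0 - fc) * exp(-k * t)
Step 2: exp(-0.114 * 12) = 0.254616
Step 3: f = 0.8 + (11.5 - 0.8) * 0.254616
Step 4: f = 0.8 + 10.7 * 0.254616
Step 5: f = 3.52 cm/hr

3.52


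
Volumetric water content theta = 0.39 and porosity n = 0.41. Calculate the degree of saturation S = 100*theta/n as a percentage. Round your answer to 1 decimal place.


Step 1: S = 100 * theta_v / n
Step 2: S = 100 * 0.39 / 0.41
Step 3: S = 95.1%

95.1


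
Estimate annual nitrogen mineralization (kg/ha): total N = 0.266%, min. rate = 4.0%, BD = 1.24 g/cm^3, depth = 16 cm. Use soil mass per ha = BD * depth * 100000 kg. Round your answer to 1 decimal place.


Step 1: Soil mass per ha = BD * depth * 100000 = 1.24 * 16 * 100000 = 1984000 kg
Step 2: Total N pool = soil mass * N%/100 = 1984000 * 0.266/100 = 5277.44 kg/ha
Step 3: N mineralized = N pool * rate%/100 = 5277.44 * 4.0/100 = 211.1 kg/ha/yr

211.1


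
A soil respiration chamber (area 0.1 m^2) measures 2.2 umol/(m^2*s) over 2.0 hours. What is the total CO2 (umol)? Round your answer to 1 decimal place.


Step 1: Convert time to seconds: 2.0 hr * 3600 = 7200.0 s
Step 2: Total = flux * area * time_s
Step 3: Total = 2.2 * 0.1 * 7200.0
Step 4: Total = 1584.0 umol

1584.0


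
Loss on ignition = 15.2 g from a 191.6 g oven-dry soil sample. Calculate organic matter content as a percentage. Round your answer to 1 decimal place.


Step 1: OM% = 100 * LOI / sample mass
Step 2: OM = 100 * 15.2 / 191.6
Step 3: OM = 7.9%

7.9


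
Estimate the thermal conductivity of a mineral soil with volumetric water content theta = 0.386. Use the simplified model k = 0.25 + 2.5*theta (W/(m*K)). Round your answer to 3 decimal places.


Step 1: k = 0.25 + 2.5 * theta
Step 2: k = 0.25 + 2.5 * 0.386
Step 3: k = 0.25 + 0.965
Step 4: k = 1.215 W/(m*K)

1.215


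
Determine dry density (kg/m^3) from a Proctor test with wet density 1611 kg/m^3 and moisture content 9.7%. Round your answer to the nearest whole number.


Step 1: Dry density = wet density / (1 + w/100)
Step 2: Dry density = 1611 / (1 + 9.7/100)
Step 3: Dry density = 1611 / 1.097
Step 4: Dry density = 1469 kg/m^3

1469


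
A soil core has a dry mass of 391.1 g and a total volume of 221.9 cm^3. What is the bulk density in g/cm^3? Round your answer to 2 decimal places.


Step 1: Identify the formula: BD = dry mass / volume
Step 2: Substitute values: BD = 391.1 / 221.9
Step 3: BD = 1.76 g/cm^3

1.76


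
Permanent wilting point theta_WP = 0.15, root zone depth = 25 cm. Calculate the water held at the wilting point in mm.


Step 1: Water (mm) = theta_WP * depth * 10
Step 2: Water = 0.15 * 25 * 10
Step 3: Water = 37.5 mm

37.5


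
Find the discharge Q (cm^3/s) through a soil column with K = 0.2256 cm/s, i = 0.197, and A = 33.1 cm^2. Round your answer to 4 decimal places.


Step 1: Apply Darcy's law: Q = K * i * A
Step 2: Q = 0.2256 * 0.197 * 33.1
Step 3: Q = 1.4711 cm^3/s

1.4711


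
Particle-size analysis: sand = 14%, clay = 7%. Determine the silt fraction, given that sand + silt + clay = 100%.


Step 1: sand + silt + clay = 100%
Step 2: silt = 100 - sand - clay
Step 3: silt = 100 - 14 - 7
Step 4: silt = 79%

79


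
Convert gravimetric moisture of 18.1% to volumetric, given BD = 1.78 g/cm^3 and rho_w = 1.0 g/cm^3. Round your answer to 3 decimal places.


Step 1: theta = (w / 100) * BD / rho_w
Step 2: theta = (18.1 / 100) * 1.78 / 1.0
Step 3: theta = 0.181 * 1.78
Step 4: theta = 0.322

0.322


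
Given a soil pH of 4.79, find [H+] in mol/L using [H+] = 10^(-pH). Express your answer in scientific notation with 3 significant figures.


Step 1: [H+] = 10^(-pH)
Step 2: [H+] = 10^(-4.79)
Step 3: [H+] = 1.62e-05 mol/L

1.62e-05


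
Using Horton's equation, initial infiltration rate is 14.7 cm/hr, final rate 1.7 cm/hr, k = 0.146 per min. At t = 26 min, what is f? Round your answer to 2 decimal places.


Step 1: f = fc + (f0 - fc) * exp(-k * t)
Step 2: exp(-0.146 * 26) = 0.02246
Step 3: f = 1.7 + (14.7 - 1.7) * 0.02246
Step 4: f = 1.7 + 13.0 * 0.02246
Step 5: f = 1.99 cm/hr

1.99


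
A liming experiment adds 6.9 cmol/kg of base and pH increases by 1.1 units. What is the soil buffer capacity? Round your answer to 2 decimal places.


Step 1: BC = change in base / change in pH
Step 2: BC = 6.9 / 1.1
Step 3: BC = 6.27 cmol/(kg*pH unit)

6.27


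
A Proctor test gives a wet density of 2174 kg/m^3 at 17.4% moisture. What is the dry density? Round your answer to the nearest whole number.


Step 1: Dry density = wet density / (1 + w/100)
Step 2: Dry density = 2174 / (1 + 17.4/100)
Step 3: Dry density = 2174 / 1.174
Step 4: Dry density = 1852 kg/m^3

1852


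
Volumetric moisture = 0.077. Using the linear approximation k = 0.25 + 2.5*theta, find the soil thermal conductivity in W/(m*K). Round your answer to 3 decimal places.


Step 1: k = 0.25 + 2.5 * theta
Step 2: k = 0.25 + 2.5 * 0.077
Step 3: k = 0.25 + 0.193
Step 4: k = 0.443 W/(m*K)

0.443


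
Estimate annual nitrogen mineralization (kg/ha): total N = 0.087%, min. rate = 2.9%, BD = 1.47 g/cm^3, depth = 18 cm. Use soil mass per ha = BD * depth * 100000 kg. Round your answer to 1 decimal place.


Step 1: Soil mass per ha = BD * depth * 100000 = 1.47 * 18 * 100000 = 2646000 kg
Step 2: Total N pool = soil mass * N%/100 = 2646000 * 0.087/100 = 2302.02 kg/ha
Step 3: N mineralized = N pool * rate%/100 = 2302.02 * 2.9/100 = 66.8 kg/ha/yr

66.8


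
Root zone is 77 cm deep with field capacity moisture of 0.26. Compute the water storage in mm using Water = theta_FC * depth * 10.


Step 1: Water (mm) = theta_FC * depth (cm) * 10
Step 2: Water = 0.26 * 77 * 10
Step 3: Water = 200.2 mm

200.2


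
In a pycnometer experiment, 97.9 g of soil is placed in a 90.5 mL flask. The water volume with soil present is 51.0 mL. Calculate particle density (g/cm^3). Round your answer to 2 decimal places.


Step 1: Volume of solids = flask volume - water volume with soil
Step 2: V_solids = 90.5 - 51.0 = 39.5 mL
Step 3: Particle density = mass / V_solids = 97.9 / 39.5 = 2.48 g/cm^3

2.48


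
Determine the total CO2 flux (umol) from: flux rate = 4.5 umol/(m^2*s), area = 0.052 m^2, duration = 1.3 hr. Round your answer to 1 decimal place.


Step 1: Convert time to seconds: 1.3 hr * 3600 = 4680.0 s
Step 2: Total = flux * area * time_s
Step 3: Total = 4.5 * 0.052 * 4680.0
Step 4: Total = 1095.1 umol

1095.1


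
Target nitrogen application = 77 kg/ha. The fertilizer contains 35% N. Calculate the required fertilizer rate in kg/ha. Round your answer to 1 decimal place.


Step 1: Fertilizer rate = target N / (N content / 100)
Step 2: Rate = 77 / (35 / 100)
Step 3: Rate = 77 / 0.35
Step 4: Rate = 220.0 kg/ha

220.0


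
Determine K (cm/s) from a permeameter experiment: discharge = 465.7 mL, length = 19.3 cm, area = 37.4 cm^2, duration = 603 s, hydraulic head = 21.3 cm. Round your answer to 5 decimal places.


Step 1: K = Q * L / (A * t * h)
Step 2: Numerator = 465.7 * 19.3 = 8988.01
Step 3: Denominator = 37.4 * 603 * 21.3 = 480361.86
Step 4: K = 8988.01 / 480361.86 = 0.01871 cm/s

0.01871


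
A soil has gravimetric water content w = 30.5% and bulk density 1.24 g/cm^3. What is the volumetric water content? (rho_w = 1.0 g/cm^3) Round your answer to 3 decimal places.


Step 1: theta = (w / 100) * BD / rho_w
Step 2: theta = (30.5 / 100) * 1.24 / 1.0
Step 3: theta = 0.305 * 1.24
Step 4: theta = 0.378

0.378


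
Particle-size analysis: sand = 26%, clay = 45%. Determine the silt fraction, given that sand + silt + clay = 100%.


Step 1: sand + silt + clay = 100%
Step 2: silt = 100 - sand - clay
Step 3: silt = 100 - 26 - 45
Step 4: silt = 29%

29


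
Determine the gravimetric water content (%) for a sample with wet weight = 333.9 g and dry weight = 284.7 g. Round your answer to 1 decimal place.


Step 1: Water mass = wet - dry = 333.9 - 284.7 = 49.2 g
Step 2: w = 100 * water mass / dry mass
Step 3: w = 100 * 49.2 / 284.7 = 17.3%

17.3


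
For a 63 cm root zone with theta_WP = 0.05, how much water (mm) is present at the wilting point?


Step 1: Water (mm) = theta_WP * depth * 10
Step 2: Water = 0.05 * 63 * 10
Step 3: Water = 31.5 mm

31.5


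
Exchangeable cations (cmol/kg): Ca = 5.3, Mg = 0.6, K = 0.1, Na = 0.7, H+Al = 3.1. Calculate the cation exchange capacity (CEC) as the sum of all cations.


Step 1: CEC = Ca + Mg + K + Na + (H+Al)
Step 2: CEC = 5.3 + 0.6 + 0.1 + 0.7 + 3.1
Step 3: CEC = 9.8 cmol/kg

9.8


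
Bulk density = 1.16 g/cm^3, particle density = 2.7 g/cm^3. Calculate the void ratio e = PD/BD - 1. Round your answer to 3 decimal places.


Step 1: e = PD / BD - 1
Step 2: e = 2.7 / 1.16 - 1
Step 3: e = 2.32759 - 1
Step 4: e = 1.328

1.328


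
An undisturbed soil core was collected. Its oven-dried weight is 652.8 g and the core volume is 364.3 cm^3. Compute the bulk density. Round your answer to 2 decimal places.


Step 1: Identify the formula: BD = dry mass / volume
Step 2: Substitute values: BD = 652.8 / 364.3
Step 3: BD = 1.79 g/cm^3

1.79


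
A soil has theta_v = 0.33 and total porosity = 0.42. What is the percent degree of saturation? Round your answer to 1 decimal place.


Step 1: S = 100 * theta_v / n
Step 2: S = 100 * 0.33 / 0.42
Step 3: S = 78.6%

78.6


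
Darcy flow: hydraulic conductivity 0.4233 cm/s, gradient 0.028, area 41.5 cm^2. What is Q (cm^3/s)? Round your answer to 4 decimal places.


Step 1: Apply Darcy's law: Q = K * i * A
Step 2: Q = 0.4233 * 0.028 * 41.5
Step 3: Q = 0.4919 cm^3/s

0.4919


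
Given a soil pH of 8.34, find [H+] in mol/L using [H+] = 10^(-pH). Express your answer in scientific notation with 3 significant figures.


Step 1: [H+] = 10^(-pH)
Step 2: [H+] = 10^(-8.34)
Step 3: [H+] = 4.57e-09 mol/L

4.57e-09


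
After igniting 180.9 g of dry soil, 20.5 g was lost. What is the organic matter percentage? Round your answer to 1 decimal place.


Step 1: OM% = 100 * LOI / sample mass
Step 2: OM = 100 * 20.5 / 180.9
Step 3: OM = 11.3%

11.3


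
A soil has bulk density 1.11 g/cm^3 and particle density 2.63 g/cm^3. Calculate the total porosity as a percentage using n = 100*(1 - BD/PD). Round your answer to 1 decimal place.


Step 1: Formula: n = 100 * (1 - BD / PD)
Step 2: n = 100 * (1 - 1.11 / 2.63)
Step 3: n = 100 * (1 - 0.42205)
Step 4: n = 57.8%

57.8


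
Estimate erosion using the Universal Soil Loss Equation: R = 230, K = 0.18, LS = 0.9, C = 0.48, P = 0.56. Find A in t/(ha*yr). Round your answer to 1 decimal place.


Step 1: A = R * K * LS * C * P
Step 2: R * K = 230 * 0.18 = 41.4
Step 3: (R*K) * LS = 41.4 * 0.9 = 37.26
Step 4: * C * P = 37.26 * 0.48 * 0.56 = 10.0
Step 5: A = 10.0 t/(ha*yr)

10.0


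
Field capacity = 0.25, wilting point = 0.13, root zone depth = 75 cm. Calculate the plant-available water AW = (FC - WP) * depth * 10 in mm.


Step 1: Available water = (FC - WP) * depth * 10
Step 2: AW = (0.25 - 0.13) * 75 * 10
Step 3: AW = 0.12 * 75 * 10
Step 4: AW = 90.0 mm

90.0


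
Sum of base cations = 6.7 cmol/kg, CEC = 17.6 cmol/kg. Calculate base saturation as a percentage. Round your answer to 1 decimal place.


Step 1: BS = 100 * (sum of bases) / CEC
Step 2: BS = 100 * 6.7 / 17.6
Step 3: BS = 38.1%

38.1


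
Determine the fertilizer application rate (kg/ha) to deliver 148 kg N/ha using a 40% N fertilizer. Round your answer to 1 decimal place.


Step 1: Fertilizer rate = target N / (N content / 100)
Step 2: Rate = 148 / (40 / 100)
Step 3: Rate = 148 / 0.4
Step 4: Rate = 370.0 kg/ha

370.0


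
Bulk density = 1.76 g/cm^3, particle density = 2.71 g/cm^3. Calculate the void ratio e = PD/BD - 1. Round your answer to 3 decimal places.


Step 1: e = PD / BD - 1
Step 2: e = 2.71 / 1.76 - 1
Step 3: e = 1.53977 - 1
Step 4: e = 0.54

0.54


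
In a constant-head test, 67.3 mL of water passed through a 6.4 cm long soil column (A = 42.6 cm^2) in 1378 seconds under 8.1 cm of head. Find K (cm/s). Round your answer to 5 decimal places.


Step 1: K = Q * L / (A * t * h)
Step 2: Numerator = 67.3 * 6.4 = 430.72
Step 3: Denominator = 42.6 * 1378 * 8.1 = 475492.68
Step 4: K = 430.72 / 475492.68 = 0.00091 cm/s

0.00091


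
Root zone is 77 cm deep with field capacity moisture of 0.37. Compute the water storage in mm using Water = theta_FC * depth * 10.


Step 1: Water (mm) = theta_FC * depth (cm) * 10
Step 2: Water = 0.37 * 77 * 10
Step 3: Water = 284.9 mm

284.9


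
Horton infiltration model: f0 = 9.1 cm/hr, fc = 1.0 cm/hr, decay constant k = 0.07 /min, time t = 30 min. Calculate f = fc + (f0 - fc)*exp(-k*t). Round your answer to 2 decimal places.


Step 1: f = fc + (f0 - fc) * exp(-k * t)
Step 2: exp(-0.07 * 30) = 0.122456
Step 3: f = 1.0 + (9.1 - 1.0) * 0.122456
Step 4: f = 1.0 + 8.1 * 0.122456
Step 5: f = 1.99 cm/hr

1.99


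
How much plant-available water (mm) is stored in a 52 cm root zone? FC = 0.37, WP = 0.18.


Step 1: Available water = (FC - WP) * depth * 10
Step 2: AW = (0.37 - 0.18) * 52 * 10
Step 3: AW = 0.19 * 52 * 10
Step 4: AW = 98.8 mm

98.8


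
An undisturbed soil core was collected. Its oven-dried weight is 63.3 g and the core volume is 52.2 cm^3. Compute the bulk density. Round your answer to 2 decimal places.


Step 1: Identify the formula: BD = dry mass / volume
Step 2: Substitute values: BD = 63.3 / 52.2
Step 3: BD = 1.21 g/cm^3

1.21


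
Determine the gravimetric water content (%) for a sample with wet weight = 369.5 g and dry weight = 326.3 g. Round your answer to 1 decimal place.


Step 1: Water mass = wet - dry = 369.5 - 326.3 = 43.2 g
Step 2: w = 100 * water mass / dry mass
Step 3: w = 100 * 43.2 / 326.3 = 13.2%

13.2


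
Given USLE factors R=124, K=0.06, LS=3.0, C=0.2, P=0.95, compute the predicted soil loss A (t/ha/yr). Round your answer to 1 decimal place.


Step 1: A = R * K * LS * C * P
Step 2: R * K = 124 * 0.06 = 7.44
Step 3: (R*K) * LS = 7.44 * 3.0 = 22.32
Step 4: * C * P = 22.32 * 0.2 * 0.95 = 4.2
Step 5: A = 4.2 t/(ha*yr)

4.2


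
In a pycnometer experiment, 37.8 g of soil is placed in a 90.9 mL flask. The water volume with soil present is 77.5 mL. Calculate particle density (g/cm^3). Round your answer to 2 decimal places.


Step 1: Volume of solids = flask volume - water volume with soil
Step 2: V_solids = 90.9 - 77.5 = 13.4 mL
Step 3: Particle density = mass / V_solids = 37.8 / 13.4 = 2.82 g/cm^3

2.82


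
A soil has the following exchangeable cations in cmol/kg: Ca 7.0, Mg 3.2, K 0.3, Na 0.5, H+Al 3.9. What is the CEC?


Step 1: CEC = Ca + Mg + K + Na + (H+Al)
Step 2: CEC = 7.0 + 3.2 + 0.3 + 0.5 + 3.9
Step 3: CEC = 14.9 cmol/kg

14.9


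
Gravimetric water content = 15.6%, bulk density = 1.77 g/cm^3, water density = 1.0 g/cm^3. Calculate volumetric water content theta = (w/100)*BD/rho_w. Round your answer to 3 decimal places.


Step 1: theta = (w / 100) * BD / rho_w
Step 2: theta = (15.6 / 100) * 1.77 / 1.0
Step 3: theta = 0.156 * 1.77
Step 4: theta = 0.276

0.276


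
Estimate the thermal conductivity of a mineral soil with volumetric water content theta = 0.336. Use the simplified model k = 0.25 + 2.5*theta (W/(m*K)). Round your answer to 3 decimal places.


Step 1: k = 0.25 + 2.5 * theta
Step 2: k = 0.25 + 2.5 * 0.336
Step 3: k = 0.25 + 0.84
Step 4: k = 1.09 W/(m*K)

1.09


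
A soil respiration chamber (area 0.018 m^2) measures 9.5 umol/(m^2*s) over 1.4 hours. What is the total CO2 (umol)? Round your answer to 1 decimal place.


Step 1: Convert time to seconds: 1.4 hr * 3600 = 5040.0 s
Step 2: Total = flux * area * time_s
Step 3: Total = 9.5 * 0.018 * 5040.0
Step 4: Total = 861.8 umol

861.8


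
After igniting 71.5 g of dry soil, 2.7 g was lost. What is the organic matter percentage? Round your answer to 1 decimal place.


Step 1: OM% = 100 * LOI / sample mass
Step 2: OM = 100 * 2.7 / 71.5
Step 3: OM = 3.8%

3.8


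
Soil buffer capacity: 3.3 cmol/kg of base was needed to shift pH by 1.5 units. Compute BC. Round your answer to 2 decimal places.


Step 1: BC = change in base / change in pH
Step 2: BC = 3.3 / 1.5
Step 3: BC = 2.2 cmol/(kg*pH unit)

2.2


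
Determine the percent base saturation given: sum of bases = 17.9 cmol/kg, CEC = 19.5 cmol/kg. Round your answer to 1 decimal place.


Step 1: BS = 100 * (sum of bases) / CEC
Step 2: BS = 100 * 17.9 / 19.5
Step 3: BS = 91.8%

91.8


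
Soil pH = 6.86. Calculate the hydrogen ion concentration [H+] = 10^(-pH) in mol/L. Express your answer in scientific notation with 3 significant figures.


Step 1: [H+] = 10^(-pH)
Step 2: [H+] = 10^(-6.86)
Step 3: [H+] = 1.38e-07 mol/L

1.38e-07


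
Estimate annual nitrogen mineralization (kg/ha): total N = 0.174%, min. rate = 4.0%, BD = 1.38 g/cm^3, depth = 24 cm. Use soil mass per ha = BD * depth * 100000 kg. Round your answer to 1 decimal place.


Step 1: Soil mass per ha = BD * depth * 100000 = 1.38 * 24 * 100000 = 3312000 kg
Step 2: Total N pool = soil mass * N%/100 = 3312000 * 0.174/100 = 5762.88 kg/ha
Step 3: N mineralized = N pool * rate%/100 = 5762.88 * 4.0/100 = 230.5 kg/ha/yr

230.5


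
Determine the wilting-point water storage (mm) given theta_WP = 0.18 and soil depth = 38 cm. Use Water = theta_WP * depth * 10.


Step 1: Water (mm) = theta_WP * depth * 10
Step 2: Water = 0.18 * 38 * 10
Step 3: Water = 68.4 mm

68.4


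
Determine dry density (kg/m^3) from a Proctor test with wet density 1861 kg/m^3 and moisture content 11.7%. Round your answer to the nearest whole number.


Step 1: Dry density = wet density / (1 + w/100)
Step 2: Dry density = 1861 / (1 + 11.7/100)
Step 3: Dry density = 1861 / 1.117
Step 4: Dry density = 1666 kg/m^3

1666


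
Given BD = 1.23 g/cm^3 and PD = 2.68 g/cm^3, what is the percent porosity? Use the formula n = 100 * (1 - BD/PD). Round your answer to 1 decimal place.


Step 1: Formula: n = 100 * (1 - BD / PD)
Step 2: n = 100 * (1 - 1.23 / 2.68)
Step 3: n = 100 * (1 - 0.45896)
Step 4: n = 54.1%

54.1


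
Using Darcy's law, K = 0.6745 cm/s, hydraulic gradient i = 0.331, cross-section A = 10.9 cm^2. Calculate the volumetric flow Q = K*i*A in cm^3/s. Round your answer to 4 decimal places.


Step 1: Apply Darcy's law: Q = K * i * A
Step 2: Q = 0.6745 * 0.331 * 10.9
Step 3: Q = 2.4335 cm^3/s

2.4335


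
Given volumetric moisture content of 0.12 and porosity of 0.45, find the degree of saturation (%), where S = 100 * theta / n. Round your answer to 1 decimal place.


Step 1: S = 100 * theta_v / n
Step 2: S = 100 * 0.12 / 0.45
Step 3: S = 26.7%

26.7


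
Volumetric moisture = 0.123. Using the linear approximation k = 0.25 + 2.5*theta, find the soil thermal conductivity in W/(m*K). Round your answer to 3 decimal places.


Step 1: k = 0.25 + 2.5 * theta
Step 2: k = 0.25 + 2.5 * 0.123
Step 3: k = 0.25 + 0.308
Step 4: k = 0.558 W/(m*K)

0.558


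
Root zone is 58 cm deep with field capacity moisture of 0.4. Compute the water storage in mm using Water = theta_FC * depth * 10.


Step 1: Water (mm) = theta_FC * depth (cm) * 10
Step 2: Water = 0.4 * 58 * 10
Step 3: Water = 232.0 mm

232.0


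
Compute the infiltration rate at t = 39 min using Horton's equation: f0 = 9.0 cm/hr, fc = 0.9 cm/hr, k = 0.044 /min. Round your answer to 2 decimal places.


Step 1: f = fc + (f0 - fc) * exp(-k * t)
Step 2: exp(-0.044 * 39) = 0.179784
Step 3: f = 0.9 + (9.0 - 0.9) * 0.179784
Step 4: f = 0.9 + 8.1 * 0.179784
Step 5: f = 2.36 cm/hr

2.36


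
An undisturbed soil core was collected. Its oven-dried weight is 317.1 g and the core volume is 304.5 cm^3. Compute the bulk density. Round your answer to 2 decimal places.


Step 1: Identify the formula: BD = dry mass / volume
Step 2: Substitute values: BD = 317.1 / 304.5
Step 3: BD = 1.04 g/cm^3

1.04


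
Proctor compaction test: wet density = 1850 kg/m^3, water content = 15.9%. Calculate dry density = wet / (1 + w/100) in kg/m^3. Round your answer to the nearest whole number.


Step 1: Dry density = wet density / (1 + w/100)
Step 2: Dry density = 1850 / (1 + 15.9/100)
Step 3: Dry density = 1850 / 1.159
Step 4: Dry density = 1596 kg/m^3

1596


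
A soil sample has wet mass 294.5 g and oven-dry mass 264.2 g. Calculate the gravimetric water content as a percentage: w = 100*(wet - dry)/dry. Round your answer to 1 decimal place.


Step 1: Water mass = wet - dry = 294.5 - 264.2 = 30.3 g
Step 2: w = 100 * water mass / dry mass
Step 3: w = 100 * 30.3 / 264.2 = 11.5%

11.5


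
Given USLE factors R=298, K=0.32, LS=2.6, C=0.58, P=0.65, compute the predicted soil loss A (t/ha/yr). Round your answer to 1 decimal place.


Step 1: A = R * K * LS * C * P
Step 2: R * K = 298 * 0.32 = 95.36
Step 3: (R*K) * LS = 95.36 * 2.6 = 247.936
Step 4: * C * P = 247.936 * 0.58 * 0.65 = 93.5
Step 5: A = 93.5 t/(ha*yr)

93.5


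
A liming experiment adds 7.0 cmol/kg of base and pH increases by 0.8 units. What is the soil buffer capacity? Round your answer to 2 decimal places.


Step 1: BC = change in base / change in pH
Step 2: BC = 7.0 / 0.8
Step 3: BC = 8.75 cmol/(kg*pH unit)

8.75


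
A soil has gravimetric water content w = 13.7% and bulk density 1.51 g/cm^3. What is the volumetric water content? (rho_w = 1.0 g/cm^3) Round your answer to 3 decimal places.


Step 1: theta = (w / 100) * BD / rho_w
Step 2: theta = (13.7 / 100) * 1.51 / 1.0
Step 3: theta = 0.137 * 1.51
Step 4: theta = 0.207

0.207


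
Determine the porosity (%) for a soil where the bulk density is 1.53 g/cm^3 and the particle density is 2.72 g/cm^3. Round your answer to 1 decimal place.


Step 1: Formula: n = 100 * (1 - BD / PD)
Step 2: n = 100 * (1 - 1.53 / 2.72)
Step 3: n = 100 * (1 - 0.5625)
Step 4: n = 43.8%

43.8


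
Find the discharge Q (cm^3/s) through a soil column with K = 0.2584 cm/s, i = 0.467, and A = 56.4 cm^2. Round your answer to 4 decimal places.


Step 1: Apply Darcy's law: Q = K * i * A
Step 2: Q = 0.2584 * 0.467 * 56.4
Step 3: Q = 6.8059 cm^3/s

6.8059


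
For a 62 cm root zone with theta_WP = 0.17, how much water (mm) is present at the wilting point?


Step 1: Water (mm) = theta_WP * depth * 10
Step 2: Water = 0.17 * 62 * 10
Step 3: Water = 105.4 mm

105.4


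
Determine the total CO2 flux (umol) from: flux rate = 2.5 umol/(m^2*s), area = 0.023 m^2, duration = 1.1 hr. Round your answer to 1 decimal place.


Step 1: Convert time to seconds: 1.1 hr * 3600 = 3960.0 s
Step 2: Total = flux * area * time_s
Step 3: Total = 2.5 * 0.023 * 3960.0
Step 4: Total = 227.7 umol

227.7


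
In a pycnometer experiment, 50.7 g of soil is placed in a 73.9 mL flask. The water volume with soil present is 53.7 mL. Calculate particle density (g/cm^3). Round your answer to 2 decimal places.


Step 1: Volume of solids = flask volume - water volume with soil
Step 2: V_solids = 73.9 - 53.7 = 20.2 mL
Step 3: Particle density = mass / V_solids = 50.7 / 20.2 = 2.51 g/cm^3

2.51


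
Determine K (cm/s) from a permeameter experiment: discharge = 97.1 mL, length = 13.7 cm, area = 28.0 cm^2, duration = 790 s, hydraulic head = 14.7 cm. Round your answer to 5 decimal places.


Step 1: K = Q * L / (A * t * h)
Step 2: Numerator = 97.1 * 13.7 = 1330.27
Step 3: Denominator = 28.0 * 790 * 14.7 = 325164.0
Step 4: K = 1330.27 / 325164.0 = 0.00409 cm/s

0.00409


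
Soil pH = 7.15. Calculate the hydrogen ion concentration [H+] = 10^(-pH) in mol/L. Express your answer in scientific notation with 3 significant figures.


Step 1: [H+] = 10^(-pH)
Step 2: [H+] = 10^(-7.15)
Step 3: [H+] = 7.08e-08 mol/L

7.08e-08


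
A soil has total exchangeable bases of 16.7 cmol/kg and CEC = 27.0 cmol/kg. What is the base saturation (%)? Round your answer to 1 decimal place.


Step 1: BS = 100 * (sum of bases) / CEC
Step 2: BS = 100 * 16.7 / 27.0
Step 3: BS = 61.9%

61.9


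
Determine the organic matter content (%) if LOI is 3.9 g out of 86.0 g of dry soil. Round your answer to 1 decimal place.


Step 1: OM% = 100 * LOI / sample mass
Step 2: OM = 100 * 3.9 / 86.0
Step 3: OM = 4.5%

4.5


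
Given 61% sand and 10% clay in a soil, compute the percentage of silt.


Step 1: sand + silt + clay = 100%
Step 2: silt = 100 - sand - clay
Step 3: silt = 100 - 61 - 10
Step 4: silt = 29%

29


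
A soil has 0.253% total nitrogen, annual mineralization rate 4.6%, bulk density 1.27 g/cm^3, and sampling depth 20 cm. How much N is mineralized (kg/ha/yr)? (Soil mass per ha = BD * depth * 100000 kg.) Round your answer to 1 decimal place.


Step 1: Soil mass per ha = BD * depth * 100000 = 1.27 * 20 * 100000 = 2540000 kg
Step 2: Total N pool = soil mass * N%/100 = 2540000 * 0.253/100 = 6426.2 kg/ha
Step 3: N mineralized = N pool * rate%/100 = 6426.2 * 4.6/100 = 295.6 kg/ha/yr

295.6


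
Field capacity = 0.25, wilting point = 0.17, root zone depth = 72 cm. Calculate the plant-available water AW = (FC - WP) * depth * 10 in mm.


Step 1: Available water = (FC - WP) * depth * 10
Step 2: AW = (0.25 - 0.17) * 72 * 10
Step 3: AW = 0.08 * 72 * 10
Step 4: AW = 57.6 mm

57.6


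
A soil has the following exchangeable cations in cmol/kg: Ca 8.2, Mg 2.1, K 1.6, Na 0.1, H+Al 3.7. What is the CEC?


Step 1: CEC = Ca + Mg + K + Na + (H+Al)
Step 2: CEC = 8.2 + 2.1 + 1.6 + 0.1 + 3.7
Step 3: CEC = 15.7 cmol/kg

15.7


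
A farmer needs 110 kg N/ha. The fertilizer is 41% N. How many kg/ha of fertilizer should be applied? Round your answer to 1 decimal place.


Step 1: Fertilizer rate = target N / (N content / 100)
Step 2: Rate = 110 / (41 / 100)
Step 3: Rate = 110 / 0.41
Step 4: Rate = 268.3 kg/ha

268.3


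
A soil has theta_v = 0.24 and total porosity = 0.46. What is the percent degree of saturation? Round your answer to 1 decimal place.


Step 1: S = 100 * theta_v / n
Step 2: S = 100 * 0.24 / 0.46
Step 3: S = 52.2%

52.2


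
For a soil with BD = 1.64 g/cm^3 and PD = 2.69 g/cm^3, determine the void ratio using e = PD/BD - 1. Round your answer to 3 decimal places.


Step 1: e = PD / BD - 1
Step 2: e = 2.69 / 1.64 - 1
Step 3: e = 1.64024 - 1
Step 4: e = 0.64

0.64


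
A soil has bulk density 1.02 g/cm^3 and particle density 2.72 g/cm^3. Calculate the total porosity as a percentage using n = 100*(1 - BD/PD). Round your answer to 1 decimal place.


Step 1: Formula: n = 100 * (1 - BD / PD)
Step 2: n = 100 * (1 - 1.02 / 2.72)
Step 3: n = 100 * (1 - 0.375)
Step 4: n = 62.5%

62.5


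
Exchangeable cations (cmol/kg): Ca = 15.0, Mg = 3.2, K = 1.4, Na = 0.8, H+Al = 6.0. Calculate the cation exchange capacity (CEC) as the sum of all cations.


Step 1: CEC = Ca + Mg + K + Na + (H+Al)
Step 2: CEC = 15.0 + 3.2 + 1.4 + 0.8 + 6.0
Step 3: CEC = 26.4 cmol/kg

26.4


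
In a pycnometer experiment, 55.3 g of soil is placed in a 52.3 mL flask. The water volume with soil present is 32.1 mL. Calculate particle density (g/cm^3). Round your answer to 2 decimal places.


Step 1: Volume of solids = flask volume - water volume with soil
Step 2: V_solids = 52.3 - 32.1 = 20.2 mL
Step 3: Particle density = mass / V_solids = 55.3 / 20.2 = 2.74 g/cm^3

2.74


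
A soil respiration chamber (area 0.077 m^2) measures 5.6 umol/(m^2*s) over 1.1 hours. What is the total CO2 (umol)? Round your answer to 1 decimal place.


Step 1: Convert time to seconds: 1.1 hr * 3600 = 3960.0 s
Step 2: Total = flux * area * time_s
Step 3: Total = 5.6 * 0.077 * 3960.0
Step 4: Total = 1707.6 umol

1707.6


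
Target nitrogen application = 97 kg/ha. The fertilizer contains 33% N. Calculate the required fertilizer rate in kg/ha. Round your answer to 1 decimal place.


Step 1: Fertilizer rate = target N / (N content / 100)
Step 2: Rate = 97 / (33 / 100)
Step 3: Rate = 97 / 0.33
Step 4: Rate = 293.9 kg/ha

293.9


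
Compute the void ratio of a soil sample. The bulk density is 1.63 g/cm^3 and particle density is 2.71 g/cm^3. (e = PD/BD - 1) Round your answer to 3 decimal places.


Step 1: e = PD / BD - 1
Step 2: e = 2.71 / 1.63 - 1
Step 3: e = 1.66258 - 1
Step 4: e = 0.663

0.663


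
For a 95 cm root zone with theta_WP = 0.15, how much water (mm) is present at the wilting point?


Step 1: Water (mm) = theta_WP * depth * 10
Step 2: Water = 0.15 * 95 * 10
Step 3: Water = 142.5 mm

142.5


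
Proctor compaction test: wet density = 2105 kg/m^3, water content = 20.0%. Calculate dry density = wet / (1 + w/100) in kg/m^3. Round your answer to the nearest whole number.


Step 1: Dry density = wet density / (1 + w/100)
Step 2: Dry density = 2105 / (1 + 20.0/100)
Step 3: Dry density = 2105 / 1.2
Step 4: Dry density = 1754 kg/m^3

1754


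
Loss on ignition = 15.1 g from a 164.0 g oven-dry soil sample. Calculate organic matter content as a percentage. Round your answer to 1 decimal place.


Step 1: OM% = 100 * LOI / sample mass
Step 2: OM = 100 * 15.1 / 164.0
Step 3: OM = 9.2%

9.2


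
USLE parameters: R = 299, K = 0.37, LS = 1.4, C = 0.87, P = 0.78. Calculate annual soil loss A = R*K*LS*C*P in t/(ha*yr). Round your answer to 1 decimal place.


Step 1: A = R * K * LS * C * P
Step 2: R * K = 299 * 0.37 = 110.63
Step 3: (R*K) * LS = 110.63 * 1.4 = 154.882
Step 4: * C * P = 154.882 * 0.87 * 0.78 = 105.1
Step 5: A = 105.1 t/(ha*yr)

105.1


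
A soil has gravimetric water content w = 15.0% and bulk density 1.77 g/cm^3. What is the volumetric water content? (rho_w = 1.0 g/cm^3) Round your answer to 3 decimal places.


Step 1: theta = (w / 100) * BD / rho_w
Step 2: theta = (15.0 / 100) * 1.77 / 1.0
Step 3: theta = 0.15 * 1.77
Step 4: theta = 0.266

0.266
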